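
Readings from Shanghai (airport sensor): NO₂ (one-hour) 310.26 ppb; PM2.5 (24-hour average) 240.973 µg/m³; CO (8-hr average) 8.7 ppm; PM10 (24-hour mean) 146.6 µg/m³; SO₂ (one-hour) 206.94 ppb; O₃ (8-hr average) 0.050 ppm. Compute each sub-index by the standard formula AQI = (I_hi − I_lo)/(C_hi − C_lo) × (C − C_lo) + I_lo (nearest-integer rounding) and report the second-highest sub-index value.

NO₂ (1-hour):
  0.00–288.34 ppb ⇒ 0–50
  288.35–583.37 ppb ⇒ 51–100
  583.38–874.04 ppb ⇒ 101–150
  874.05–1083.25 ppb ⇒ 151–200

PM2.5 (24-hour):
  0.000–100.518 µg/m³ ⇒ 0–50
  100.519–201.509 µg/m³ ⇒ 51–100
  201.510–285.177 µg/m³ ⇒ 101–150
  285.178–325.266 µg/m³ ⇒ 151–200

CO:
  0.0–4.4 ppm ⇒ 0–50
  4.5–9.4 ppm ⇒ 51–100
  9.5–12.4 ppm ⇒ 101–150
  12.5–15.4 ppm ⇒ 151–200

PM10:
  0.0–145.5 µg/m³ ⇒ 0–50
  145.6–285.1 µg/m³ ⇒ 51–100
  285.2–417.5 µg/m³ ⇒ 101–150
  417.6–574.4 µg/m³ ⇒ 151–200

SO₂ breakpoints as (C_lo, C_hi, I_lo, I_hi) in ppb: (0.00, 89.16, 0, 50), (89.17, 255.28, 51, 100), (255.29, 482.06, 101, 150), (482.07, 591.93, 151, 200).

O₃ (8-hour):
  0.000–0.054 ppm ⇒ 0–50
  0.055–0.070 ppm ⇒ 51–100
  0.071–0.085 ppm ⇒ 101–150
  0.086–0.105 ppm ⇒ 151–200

NO₂ 310.26: bracket 288.35–583.37 → index 51–100; slope 49/295.02, offset 21.91.
AQI = 51 + 49/295.02·21.91 ≈ 54.64 ⇒ 55.
PM2.5 240.973: bracket 201.510–285.177 → index 101–150; slope 49/83.667, offset 39.463.
AQI = 101 + 49/83.667·39.463 ≈ 124.11 ⇒ 124.
CO 8.7: bracket 4.5–9.4 → index 51–100; slope 49/4.9, offset 4.2.
AQI = 51 + 49/4.9·4.2 ≈ 93.00 ⇒ 93.
PM10: 146.6 lies in 145.6–285.1, so I_lo=51, I_hi=100, C_lo=145.6, C_hi=285.1.
(100−51)/(285.1−145.6) × (146.6−145.6) + 51 = 49/139.5 × 1.0 + 51 ≈ 51.35 → 51.
SO₂: row 89.17–255.28 (AQI 51–100). (100−51)·(206.94−89.17)/(255.28−89.17) + 51 = 49·117.77/166.11 + 51 ≈ 85.74 → 86.
O₃: 0.050 lies in 0.000–0.054, so I_lo=0, I_hi=50, C_lo=0.000, C_hi=0.054.
(50−0)/(0.054−0.000) × (0.050−0.000) + 0 = 50/0.054 × 0.050 + 0 ≈ 46.30 → 46.
Sub-indices: NO₂→55, PM2.5→124, CO→93, PM10→51, SO₂→86, O₃→46. Ranked high→low: 124, 93, 86, 55, 51, 46. Second-highest sub-index = 93.

93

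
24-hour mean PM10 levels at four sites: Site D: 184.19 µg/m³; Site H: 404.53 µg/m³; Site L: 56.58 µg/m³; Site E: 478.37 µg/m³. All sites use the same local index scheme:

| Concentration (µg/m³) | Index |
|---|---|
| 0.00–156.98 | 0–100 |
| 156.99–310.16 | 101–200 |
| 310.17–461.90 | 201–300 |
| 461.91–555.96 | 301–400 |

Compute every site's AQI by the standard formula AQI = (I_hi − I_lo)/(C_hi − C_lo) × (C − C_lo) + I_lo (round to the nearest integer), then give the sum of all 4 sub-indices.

Site D: 184.19 lies in 156.99–310.16, so I_lo=101, I_hi=200, C_lo=156.99, C_hi=310.16.
(200−101)/(310.16−156.99) × (184.19−156.99) + 101 = 99/153.17 × 27.20 + 101 ≈ 118.58 → 119.
Site H: row 310.17–461.90 (AQI 201–300). (300−201)·(404.53−310.17)/(461.90−310.17) + 201 = 99·94.36/151.73 + 201 ≈ 262.57 → 263.
Site L: 56.58 ∈ [0.00, 156.98] ↔ index [0, 100].
0 + (56.58−0.00)·(100−0)/(156.98−0.00) = 0 + 56.58·100/156.98 ≈ 36.04, so AQI = 36.
Site E: row 461.91–555.96 (AQI 301–400). (400−301)·(478.37−461.91)/(555.96−461.91) + 301 = 99·16.46/94.05 + 301 ≈ 318.33 → 318.
AQIs: Site D=119, Site H=263, Site L=36, Site E=318. Sum = 119 + 263 + 36 + 318 = 736.

736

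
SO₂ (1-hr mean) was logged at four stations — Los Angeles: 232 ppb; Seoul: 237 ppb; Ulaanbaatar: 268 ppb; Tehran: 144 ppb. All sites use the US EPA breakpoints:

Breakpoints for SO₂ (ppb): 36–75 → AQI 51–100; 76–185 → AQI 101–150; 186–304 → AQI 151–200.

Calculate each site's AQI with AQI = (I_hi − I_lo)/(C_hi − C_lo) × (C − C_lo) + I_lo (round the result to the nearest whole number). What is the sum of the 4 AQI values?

Los Angeles: row 186–304 (AQI 151–200). (200−151)·(232−186)/(304−186) + 151 = 49·46/118 + 151 ≈ 170.10 → 170.
Seoul: row 186–304 (AQI 151–200). (200−151)·(237−186)/(304−186) + 151 = 49·51/118 + 151 ≈ 172.18 → 172.
Ulaanbaatar: row 186–304 (AQI 151–200). (200−151)·(268−186)/(304−186) + 151 = 49·82/118 + 151 ≈ 185.05 → 185.
Tehran 144: bracket 76–185 → index 101–150; slope 49/109, offset 68.
AQI = 101 + 49/109·68 ≈ 131.57 ⇒ 132.
AQIs: Los Angeles=170, Seoul=172, Ulaanbaatar=185, Tehran=132. Sum = 170 + 172 + 185 + 132 = 659.

659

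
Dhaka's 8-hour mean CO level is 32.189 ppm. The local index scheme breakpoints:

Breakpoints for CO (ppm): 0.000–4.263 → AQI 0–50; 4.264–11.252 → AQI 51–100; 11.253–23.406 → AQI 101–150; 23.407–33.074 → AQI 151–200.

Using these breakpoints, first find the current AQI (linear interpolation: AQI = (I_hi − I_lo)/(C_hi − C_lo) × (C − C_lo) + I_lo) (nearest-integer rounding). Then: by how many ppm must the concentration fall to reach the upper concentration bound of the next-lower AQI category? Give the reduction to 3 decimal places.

8.783

CO: 32.189 ∈ [23.407, 33.074] ↔ index [151, 200].
151 + (32.189−23.407)·(200−151)/(33.074−23.407) = 151 + 8.782·49/9.667 ≈ 195.51, so AQI = 196.
Current AQI 196 is in the Unhealthy range (151–200). The next-lower category tops out at AQI 150, whose upper concentration bound is 23.406 ppm.
Reduction needed = 32.189 − 23.406 = 8.783 ppm.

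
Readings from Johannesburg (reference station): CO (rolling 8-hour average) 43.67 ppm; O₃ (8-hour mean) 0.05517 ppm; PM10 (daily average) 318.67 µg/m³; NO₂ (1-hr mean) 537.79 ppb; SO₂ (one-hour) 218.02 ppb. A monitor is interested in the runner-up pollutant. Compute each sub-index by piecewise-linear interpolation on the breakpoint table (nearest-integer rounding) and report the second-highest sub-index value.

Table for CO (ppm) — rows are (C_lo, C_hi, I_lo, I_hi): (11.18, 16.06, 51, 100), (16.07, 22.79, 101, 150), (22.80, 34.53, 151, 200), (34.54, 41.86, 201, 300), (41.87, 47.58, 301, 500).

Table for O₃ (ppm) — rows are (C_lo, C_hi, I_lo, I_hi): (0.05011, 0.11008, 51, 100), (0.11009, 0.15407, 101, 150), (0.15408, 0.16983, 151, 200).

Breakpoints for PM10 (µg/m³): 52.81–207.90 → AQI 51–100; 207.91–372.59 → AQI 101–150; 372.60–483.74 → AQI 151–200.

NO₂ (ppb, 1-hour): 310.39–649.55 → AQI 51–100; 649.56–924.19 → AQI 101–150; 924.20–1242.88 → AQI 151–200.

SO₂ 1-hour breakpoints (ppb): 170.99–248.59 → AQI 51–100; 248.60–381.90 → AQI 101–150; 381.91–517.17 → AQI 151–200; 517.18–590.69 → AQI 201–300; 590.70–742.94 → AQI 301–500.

CO: 43.67 ∈ [41.87, 47.58] ↔ index [301, 500].
301 + (43.67−41.87)·(500−301)/(47.58−41.87) = 301 + 1.80·199/5.71 ≈ 363.73, so AQI = 364.
O₃: row 0.05011–0.11008 (AQI 51–100). (100−51)·(0.05517−0.05011)/(0.11008−0.05011) + 51 = 49·0.00506/0.05997 + 51 ≈ 55.13 → 55.
PM10: 318.67 lies in 207.91–372.59, so I_lo=101, I_hi=150, C_lo=207.91, C_hi=372.59.
(150−101)/(372.59−207.91) × (318.67−207.91) + 101 = 49/164.68 × 110.76 + 101 ≈ 133.96 → 134.
NO₂ 537.79: bracket 310.39–649.55 → index 51–100; slope 49/339.16, offset 227.40.
AQI = 51 + 49/339.16·227.40 ≈ 83.85 ⇒ 84.
SO₂ 218.02: bracket 170.99–248.59 → index 51–100; slope 49/77.60, offset 47.03.
AQI = 51 + 49/77.60·47.03 ≈ 80.70 ⇒ 81.
Sub-indices: CO→364, O₃→55, PM10→134, NO₂→84, SO₂→81. Ranked high→low: 364, 134, 84, 81, 55. Second-highest sub-index = 134.

134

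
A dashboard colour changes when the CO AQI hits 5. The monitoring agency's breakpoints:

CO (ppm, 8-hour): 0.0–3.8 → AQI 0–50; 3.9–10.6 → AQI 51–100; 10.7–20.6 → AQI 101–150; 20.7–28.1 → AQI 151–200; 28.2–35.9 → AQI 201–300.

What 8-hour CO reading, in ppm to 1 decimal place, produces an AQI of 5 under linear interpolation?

0.4

AQI 5 lies in the 0–50 band, which corresponds to 0.0–3.8 ppm.
C = 0.0 + (5−0)×(3.8−0.0)/(50−0) = 0.0 + 5×3.8/50 ≈ 0.380 ppm → 0.4 ppm to 1 dp.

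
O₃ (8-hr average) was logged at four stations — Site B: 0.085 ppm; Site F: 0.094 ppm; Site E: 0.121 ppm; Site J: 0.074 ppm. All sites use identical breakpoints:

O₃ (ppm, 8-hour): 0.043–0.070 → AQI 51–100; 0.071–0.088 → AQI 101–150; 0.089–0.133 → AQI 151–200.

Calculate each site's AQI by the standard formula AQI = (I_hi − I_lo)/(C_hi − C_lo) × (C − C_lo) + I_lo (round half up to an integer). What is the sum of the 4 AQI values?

Site B: 0.085 ∈ [0.071, 0.088] ↔ index [101, 150].
101 + (0.085−0.071)·(150−101)/(0.088−0.071) = 101 + 0.014·49/0.017 ≈ 141.35, so AQI = 141.
Site F: 0.094 lies in 0.089–0.133, so I_lo=151, I_hi=200, C_lo=0.089, C_hi=0.133.
(200−151)/(0.133−0.089) × (0.094−0.089) + 151 = 49/0.044 × 0.005 + 151 ≈ 156.57 → 157.
Site E: 0.121 ∈ [0.089, 0.133] ↔ index [151, 200].
151 + (0.121−0.089)·(200−151)/(0.133−0.089) = 151 + 0.032·49/0.044 ≈ 186.64, so AQI = 187.
Site J: 0.074 lies in 0.071–0.088, so I_lo=101, I_hi=150, C_lo=0.071, C_hi=0.088.
(150−101)/(0.088−0.071) × (0.074−0.071) + 101 = 49/0.017 × 0.003 + 101 ≈ 109.65 → 110.
AQIs: Site B=141, Site F=157, Site E=187, Site J=110. Sum = 141 + 157 + 187 + 110 = 595.

595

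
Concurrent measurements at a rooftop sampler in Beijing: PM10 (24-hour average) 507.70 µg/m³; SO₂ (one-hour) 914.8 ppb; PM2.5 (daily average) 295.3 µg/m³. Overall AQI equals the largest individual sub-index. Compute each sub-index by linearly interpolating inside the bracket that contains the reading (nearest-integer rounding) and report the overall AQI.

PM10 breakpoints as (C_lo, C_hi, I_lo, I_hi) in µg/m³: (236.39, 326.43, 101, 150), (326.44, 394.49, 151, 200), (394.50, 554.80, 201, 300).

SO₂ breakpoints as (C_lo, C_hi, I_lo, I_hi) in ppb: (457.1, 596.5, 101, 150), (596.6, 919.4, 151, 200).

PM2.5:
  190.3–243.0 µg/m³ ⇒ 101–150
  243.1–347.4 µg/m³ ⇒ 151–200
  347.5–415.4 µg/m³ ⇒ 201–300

PM10: 507.70 ∈ [394.50, 554.80] ↔ index [201, 300].
201 + (507.70−394.50)·(300−201)/(554.80−394.50) = 201 + 113.20·99/160.30 ≈ 270.91, so AQI = 271.
SO₂ 914.8: bracket 596.6–919.4 → index 151–200; slope 49/322.8, offset 318.2.
AQI = 151 + 49/322.8·318.2 ≈ 199.30 ⇒ 199.
PM2.5: 295.3 lies in 243.1–347.4, so I_lo=151, I_hi=200, C_lo=243.1, C_hi=347.4.
(200−151)/(347.4−243.1) × (295.3−243.1) + 151 = 49/104.3 × 52.2 + 151 ≈ 175.52 → 176.
Sub-indices: PM10→271, SO₂→199, PM2.5→176. Overall AQI = max = 271; dominant pollutant is PM10.

271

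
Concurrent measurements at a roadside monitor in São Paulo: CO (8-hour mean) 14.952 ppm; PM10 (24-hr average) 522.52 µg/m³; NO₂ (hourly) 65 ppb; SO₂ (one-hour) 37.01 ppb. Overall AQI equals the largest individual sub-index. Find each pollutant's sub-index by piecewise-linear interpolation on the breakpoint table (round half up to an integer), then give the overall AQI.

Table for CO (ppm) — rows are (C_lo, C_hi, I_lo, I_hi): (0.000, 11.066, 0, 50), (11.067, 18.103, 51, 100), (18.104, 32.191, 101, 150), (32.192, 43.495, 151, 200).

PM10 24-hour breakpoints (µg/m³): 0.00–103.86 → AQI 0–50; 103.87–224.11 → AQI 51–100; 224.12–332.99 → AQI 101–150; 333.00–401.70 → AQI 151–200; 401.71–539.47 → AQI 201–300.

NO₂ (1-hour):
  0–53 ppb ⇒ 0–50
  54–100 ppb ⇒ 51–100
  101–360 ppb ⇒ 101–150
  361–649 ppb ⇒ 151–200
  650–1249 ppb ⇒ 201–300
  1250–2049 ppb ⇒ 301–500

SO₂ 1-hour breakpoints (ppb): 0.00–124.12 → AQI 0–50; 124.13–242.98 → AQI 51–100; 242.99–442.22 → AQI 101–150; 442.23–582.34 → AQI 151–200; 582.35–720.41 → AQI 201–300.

288

CO 14.952: bracket 11.067–18.103 → index 51–100; slope 49/7.036, offset 3.885.
AQI = 51 + 49/7.036·3.885 ≈ 78.06 ⇒ 78.
PM10: 522.52 lies in 401.71–539.47, so I_lo=201, I_hi=300, C_lo=401.71, C_hi=539.47.
(300−201)/(539.47−401.71) × (522.52−401.71) + 201 = 99/137.76 × 120.81 + 201 ≈ 287.82 → 288.
NO₂: 65 lies in 54–100, so I_lo=51, I_hi=100, C_lo=54, C_hi=100.
(100−51)/(100−54) × (65−54) + 51 = 49/46 × 11 + 51 ≈ 62.72 → 63.
SO₂ 37.01: bracket 0.00–124.12 → index 0–50; slope 50/124.12, offset 37.01.
AQI = 0 + 50/124.12·37.01 ≈ 14.91 ⇒ 15.
Sub-indices: CO→78, PM10→288, NO₂→63, SO₂→15. Overall AQI = max = 288; dominant pollutant is PM10.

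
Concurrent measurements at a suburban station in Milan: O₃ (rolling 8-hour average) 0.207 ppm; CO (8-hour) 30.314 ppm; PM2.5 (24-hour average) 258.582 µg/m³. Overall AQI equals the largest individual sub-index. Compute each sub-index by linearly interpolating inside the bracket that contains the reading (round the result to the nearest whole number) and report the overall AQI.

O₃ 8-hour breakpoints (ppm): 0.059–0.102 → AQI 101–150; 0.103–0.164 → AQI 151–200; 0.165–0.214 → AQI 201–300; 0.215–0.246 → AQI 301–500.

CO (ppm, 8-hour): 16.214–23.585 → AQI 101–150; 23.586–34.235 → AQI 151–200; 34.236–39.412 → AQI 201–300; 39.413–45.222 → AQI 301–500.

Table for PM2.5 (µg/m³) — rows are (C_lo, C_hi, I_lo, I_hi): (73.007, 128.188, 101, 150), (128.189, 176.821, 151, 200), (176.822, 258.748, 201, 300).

300

O₃: row 0.165–0.214 (AQI 201–300). (300−201)·(0.207−0.165)/(0.214−0.165) + 201 = 99·0.042/0.049 + 201 ≈ 285.86 → 286.
CO: 30.314 lies in 23.586–34.235, so I_lo=151, I_hi=200, C_lo=23.586, C_hi=34.235.
(200−151)/(34.235−23.586) × (30.314−23.586) + 151 = 49/10.649 × 6.728 + 151 ≈ 181.96 → 182.
PM2.5: 258.582 lies in 176.822–258.748, so I_lo=201, I_hi=300, C_lo=176.822, C_hi=258.748.
(300−201)/(258.748−176.822) × (258.582−176.822) + 201 = 99/81.926 × 81.760 + 201 ≈ 299.80 → 300.
Sub-indices: O₃→286, CO→182, PM2.5→300. Overall AQI = max = 300; dominant pollutant is PM2.5.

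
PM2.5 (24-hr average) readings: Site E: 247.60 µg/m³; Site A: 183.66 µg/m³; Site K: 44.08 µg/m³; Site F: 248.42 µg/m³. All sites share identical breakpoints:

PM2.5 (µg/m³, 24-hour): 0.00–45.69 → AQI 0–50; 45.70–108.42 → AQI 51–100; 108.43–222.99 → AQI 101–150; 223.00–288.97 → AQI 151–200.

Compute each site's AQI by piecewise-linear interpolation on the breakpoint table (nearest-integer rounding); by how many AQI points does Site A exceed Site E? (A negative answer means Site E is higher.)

-36

Site E 247.60: bracket 223.00–288.97 → index 151–200; slope 49/65.97, offset 24.60.
AQI = 151 + 49/65.97·24.60 ≈ 169.27 ⇒ 169.
Site A: 183.66 lies in 108.43–222.99, so I_lo=101, I_hi=150, C_lo=108.43, C_hi=222.99.
(150−101)/(222.99−108.43) × (183.66−108.43) + 101 = 49/114.56 × 75.23 + 101 ≈ 133.18 → 133.
Site K: 44.08 lies in 0.00–45.69, so I_lo=0, I_hi=50, C_lo=0.00, C_hi=45.69.
(50−0)/(45.69−0.00) × (44.08−0.00) + 0 = 50/45.69 × 44.08 + 0 ≈ 48.24 → 48.
Site F: 248.42 ∈ [223.00, 288.97] ↔ index [151, 200].
151 + (248.42−223.00)·(200−151)/(288.97−223.00) = 151 + 25.42·49/65.97 ≈ 169.88, so AQI = 170.
AQIs: Site E=169, Site A=133, Site K=48, Site F=170. Site A (133) − Site E (169) = -36.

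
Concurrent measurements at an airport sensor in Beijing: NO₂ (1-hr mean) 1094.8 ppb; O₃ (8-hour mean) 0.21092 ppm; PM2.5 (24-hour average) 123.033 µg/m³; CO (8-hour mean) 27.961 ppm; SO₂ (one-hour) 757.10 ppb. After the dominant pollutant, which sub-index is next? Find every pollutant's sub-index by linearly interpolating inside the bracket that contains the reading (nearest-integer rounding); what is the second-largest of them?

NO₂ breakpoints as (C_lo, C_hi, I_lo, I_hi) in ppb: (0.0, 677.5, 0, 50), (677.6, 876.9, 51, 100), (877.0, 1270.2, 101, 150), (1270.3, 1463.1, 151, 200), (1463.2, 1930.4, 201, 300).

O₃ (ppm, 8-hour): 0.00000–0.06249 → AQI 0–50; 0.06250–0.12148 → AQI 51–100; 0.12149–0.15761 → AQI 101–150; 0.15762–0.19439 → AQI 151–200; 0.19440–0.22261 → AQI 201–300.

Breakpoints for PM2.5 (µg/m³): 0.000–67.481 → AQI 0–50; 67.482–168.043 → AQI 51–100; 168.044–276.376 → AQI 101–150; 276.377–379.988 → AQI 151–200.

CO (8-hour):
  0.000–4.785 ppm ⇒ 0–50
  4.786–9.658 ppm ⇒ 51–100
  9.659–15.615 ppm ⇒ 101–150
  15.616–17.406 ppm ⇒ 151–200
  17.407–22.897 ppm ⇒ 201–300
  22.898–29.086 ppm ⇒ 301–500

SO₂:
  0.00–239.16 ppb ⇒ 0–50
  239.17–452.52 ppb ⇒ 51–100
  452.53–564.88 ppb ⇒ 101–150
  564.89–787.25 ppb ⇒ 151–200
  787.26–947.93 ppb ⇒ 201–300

NO₂: 1094.8 lies in 877.0–1270.2, so I_lo=101, I_hi=150, C_lo=877.0, C_hi=1270.2.
(150−101)/(1270.2−877.0) × (1094.8−877.0) + 101 = 49/393.2 × 217.8 + 101 ≈ 128.14 → 128.
O₃: 0.21092 ∈ [0.19440, 0.22261] ↔ index [201, 300].
201 + (0.21092−0.19440)·(300−201)/(0.22261−0.19440) = 201 + 0.01652·99/0.02821 ≈ 258.98, so AQI = 259.
PM2.5: 123.033 lies in 67.482–168.043, so I_lo=51, I_hi=100, C_lo=67.482, C_hi=168.043.
(100−51)/(168.043−67.482) × (123.033−67.482) + 51 = 49/100.561 × 55.551 + 51 ≈ 78.07 → 78.
CO 27.961: bracket 22.898–29.086 → index 301–500; slope 199/6.188, offset 5.063.
AQI = 301 + 199/6.188·5.063 ≈ 463.82 ⇒ 464.
SO₂ 757.10: bracket 564.89–787.25 → index 151–200; slope 49/222.36, offset 192.21.
AQI = 151 + 49/222.36·192.21 ≈ 193.36 ⇒ 193.
Sub-indices: NO₂→128, O₃→259, PM2.5→78, CO→464, SO₂→193. Ranked high→low: 464, 259, 193, 128, 78. Second-highest sub-index = 259.

259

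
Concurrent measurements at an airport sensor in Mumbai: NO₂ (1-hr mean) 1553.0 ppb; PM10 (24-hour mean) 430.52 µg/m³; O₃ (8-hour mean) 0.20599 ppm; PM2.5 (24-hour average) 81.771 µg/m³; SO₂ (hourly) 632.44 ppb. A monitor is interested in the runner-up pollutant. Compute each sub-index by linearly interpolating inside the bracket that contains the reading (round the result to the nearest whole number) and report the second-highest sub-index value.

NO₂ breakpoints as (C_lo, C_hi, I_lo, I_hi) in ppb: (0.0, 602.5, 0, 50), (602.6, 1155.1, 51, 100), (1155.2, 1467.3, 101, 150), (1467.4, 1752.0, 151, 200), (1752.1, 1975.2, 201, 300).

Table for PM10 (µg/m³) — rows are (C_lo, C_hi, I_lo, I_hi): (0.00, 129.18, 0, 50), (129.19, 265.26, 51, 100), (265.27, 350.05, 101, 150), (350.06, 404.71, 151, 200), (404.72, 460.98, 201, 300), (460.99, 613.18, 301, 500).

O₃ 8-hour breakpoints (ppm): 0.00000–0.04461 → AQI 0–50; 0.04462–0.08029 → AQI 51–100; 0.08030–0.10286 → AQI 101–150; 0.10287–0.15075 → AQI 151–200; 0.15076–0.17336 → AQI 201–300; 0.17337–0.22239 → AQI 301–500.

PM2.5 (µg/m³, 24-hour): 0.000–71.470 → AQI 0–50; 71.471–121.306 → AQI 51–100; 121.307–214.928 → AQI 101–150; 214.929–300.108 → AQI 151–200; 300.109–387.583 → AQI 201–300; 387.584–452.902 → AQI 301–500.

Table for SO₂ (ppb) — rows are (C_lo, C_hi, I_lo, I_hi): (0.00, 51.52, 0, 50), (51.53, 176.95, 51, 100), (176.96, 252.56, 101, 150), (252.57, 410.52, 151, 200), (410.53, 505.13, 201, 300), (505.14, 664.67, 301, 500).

NO₂: 1553.0 lies in 1467.4–1752.0, so I_lo=151, I_hi=200, C_lo=1467.4, C_hi=1752.0.
(200−151)/(1752.0−1467.4) × (1553.0−1467.4) + 151 = 49/284.6 × 85.6 + 151 ≈ 165.74 → 166.
PM10: 430.52 ∈ [404.72, 460.98] ↔ index [201, 300].
201 + (430.52−404.72)·(300−201)/(460.98−404.72) = 201 + 25.80·99/56.26 ≈ 246.40, so AQI = 246.
O₃: 0.20599 ∈ [0.17337, 0.22239] ↔ index [301, 500].
301 + (0.20599−0.17337)·(500−301)/(0.22239−0.17337) = 301 + 0.03262·199/0.04902 ≈ 433.42, so AQI = 433.
PM2.5: 81.771 ∈ [71.471, 121.306] ↔ index [51, 100].
51 + (81.771−71.471)·(100−51)/(121.306−71.471) = 51 + 10.300·49/49.835 ≈ 61.13, so AQI = 61.
SO₂: row 505.14–664.67 (AQI 301–500). (500−301)·(632.44−505.14)/(664.67−505.14) + 301 = 199·127.30/159.53 + 301 ≈ 459.80 → 460.
Sub-indices: NO₂→166, PM10→246, O₃→433, PM2.5→61, SO₂→460. Ranked high→low: 460, 433, 246, 166, 61. Second-highest sub-index = 433.

433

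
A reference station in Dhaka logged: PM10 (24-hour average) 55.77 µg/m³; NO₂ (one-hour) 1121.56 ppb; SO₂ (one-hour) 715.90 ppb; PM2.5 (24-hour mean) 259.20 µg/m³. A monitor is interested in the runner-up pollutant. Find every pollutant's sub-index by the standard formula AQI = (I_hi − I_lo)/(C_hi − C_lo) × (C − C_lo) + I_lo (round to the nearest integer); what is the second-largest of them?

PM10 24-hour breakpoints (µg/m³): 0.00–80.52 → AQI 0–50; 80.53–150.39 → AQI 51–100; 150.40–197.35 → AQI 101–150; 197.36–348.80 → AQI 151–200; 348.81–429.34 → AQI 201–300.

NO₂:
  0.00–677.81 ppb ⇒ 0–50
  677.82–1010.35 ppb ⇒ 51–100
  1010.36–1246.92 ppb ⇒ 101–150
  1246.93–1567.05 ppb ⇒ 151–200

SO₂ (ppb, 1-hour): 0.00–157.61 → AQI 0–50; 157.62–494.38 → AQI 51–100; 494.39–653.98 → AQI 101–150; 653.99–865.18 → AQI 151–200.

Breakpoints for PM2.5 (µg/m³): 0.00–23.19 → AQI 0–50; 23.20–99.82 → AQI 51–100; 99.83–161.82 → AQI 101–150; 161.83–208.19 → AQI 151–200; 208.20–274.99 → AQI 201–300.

165

PM10: 55.77 lies in 0.00–80.52, so I_lo=0, I_hi=50, C_lo=0.00, C_hi=80.52.
(50−0)/(80.52−0.00) × (55.77−0.00) + 0 = 50/80.52 × 55.77 + 0 ≈ 34.63 → 35.
NO₂: 1121.56 lies in 1010.36–1246.92, so I_lo=101, I_hi=150, C_lo=1010.36, C_hi=1246.92.
(150−101)/(1246.92−1010.36) × (1121.56−1010.36) + 101 = 49/236.56 × 111.20 + 101 ≈ 124.03 → 124.
SO₂: 715.90 ∈ [653.99, 865.18] ↔ index [151, 200].
151 + (715.90−653.99)·(200−151)/(865.18−653.99) = 151 + 61.91·49/211.19 ≈ 165.36, so AQI = 165.
PM2.5: row 208.20–274.99 (AQI 201–300). (300−201)·(259.20−208.20)/(274.99−208.20) + 201 = 99·51.00/66.79 + 201 ≈ 276.60 → 277.
Sub-indices: PM10→35, NO₂→124, SO₂→165, PM2.5→277. Ranked high→low: 277, 165, 124, 35. Second-highest sub-index = 165.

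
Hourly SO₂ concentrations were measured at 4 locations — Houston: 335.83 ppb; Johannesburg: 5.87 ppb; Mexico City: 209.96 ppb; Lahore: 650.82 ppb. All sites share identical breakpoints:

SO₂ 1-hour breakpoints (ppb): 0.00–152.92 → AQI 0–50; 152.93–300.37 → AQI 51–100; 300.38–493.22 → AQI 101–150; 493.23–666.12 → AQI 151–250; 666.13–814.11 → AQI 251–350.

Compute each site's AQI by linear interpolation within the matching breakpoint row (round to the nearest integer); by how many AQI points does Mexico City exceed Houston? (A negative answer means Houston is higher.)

-40

Houston: 335.83 lies in 300.38–493.22, so I_lo=101, I_hi=150, C_lo=300.38, C_hi=493.22.
(150−101)/(493.22−300.38) × (335.83−300.38) + 101 = 49/192.84 × 35.45 + 101 ≈ 110.01 → 110.
Johannesburg 5.87: bracket 0.00–152.92 → index 0–50; slope 50/152.92, offset 5.87.
AQI = 0 + 50/152.92·5.87 ≈ 1.92 ⇒ 2.
Mexico City: 209.96 ∈ [152.93, 300.37] ↔ index [51, 100].
51 + (209.96−152.93)·(100−51)/(300.37−152.93) = 51 + 57.03·49/147.44 ≈ 69.95, so AQI = 70.
Lahore: 650.82 lies in 493.23–666.12, so I_lo=151, I_hi=250, C_lo=493.23, C_hi=666.12.
(250−151)/(666.12−493.23) × (650.82−493.23) + 151 = 99/172.89 × 157.59 + 151 ≈ 241.24 → 241.
AQIs: Houston=110, Johannesburg=2, Mexico City=70, Lahore=241. Mexico City (70) − Houston (110) = -40.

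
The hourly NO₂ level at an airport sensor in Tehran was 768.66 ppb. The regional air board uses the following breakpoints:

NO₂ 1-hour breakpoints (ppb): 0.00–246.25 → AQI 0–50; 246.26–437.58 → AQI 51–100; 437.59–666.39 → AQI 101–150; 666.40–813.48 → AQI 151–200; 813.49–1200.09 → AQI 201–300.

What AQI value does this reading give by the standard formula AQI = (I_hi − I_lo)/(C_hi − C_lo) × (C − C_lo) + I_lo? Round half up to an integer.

NO₂: 768.66 lies in 666.40–813.48, so I_lo=151, I_hi=200, C_lo=666.40, C_hi=813.48.
(200−151)/(813.48−666.40) × (768.66−666.40) + 151 = 49/147.08 × 102.26 + 151 ≈ 185.07 → 185.

185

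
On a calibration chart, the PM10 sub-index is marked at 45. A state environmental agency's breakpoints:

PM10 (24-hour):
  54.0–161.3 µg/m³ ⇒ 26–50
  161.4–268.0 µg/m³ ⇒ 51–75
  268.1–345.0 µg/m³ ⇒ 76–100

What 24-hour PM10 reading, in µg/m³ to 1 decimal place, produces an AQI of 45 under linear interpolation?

AQI 45 lies in the 26–50 band, which corresponds to 54.0–161.3 µg/m³.
C = 54.0 + (45−26)×(161.3−54.0)/(50−26) = 54.0 + 19×107.3/24 ≈ 138.946 µg/m³ → 138.9 µg/m³ to 1 dp.

138.9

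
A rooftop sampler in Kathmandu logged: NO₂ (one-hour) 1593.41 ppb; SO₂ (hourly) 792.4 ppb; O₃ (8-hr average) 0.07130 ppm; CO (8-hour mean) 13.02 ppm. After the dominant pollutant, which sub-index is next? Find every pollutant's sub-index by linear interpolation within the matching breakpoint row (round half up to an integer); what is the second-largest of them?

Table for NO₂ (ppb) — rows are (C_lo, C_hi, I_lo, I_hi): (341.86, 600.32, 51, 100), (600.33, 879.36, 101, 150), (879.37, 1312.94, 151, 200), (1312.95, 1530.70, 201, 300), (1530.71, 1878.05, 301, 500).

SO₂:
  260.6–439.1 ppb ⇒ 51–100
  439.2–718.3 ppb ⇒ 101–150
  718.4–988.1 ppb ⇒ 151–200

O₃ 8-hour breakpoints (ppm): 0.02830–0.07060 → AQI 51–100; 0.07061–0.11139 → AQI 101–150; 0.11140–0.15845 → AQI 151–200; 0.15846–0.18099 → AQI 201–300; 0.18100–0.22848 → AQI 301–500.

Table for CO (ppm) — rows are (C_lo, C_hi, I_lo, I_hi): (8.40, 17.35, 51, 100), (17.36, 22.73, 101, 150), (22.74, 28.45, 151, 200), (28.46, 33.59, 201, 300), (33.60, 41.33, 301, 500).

NO₂: 1593.41 lies in 1530.71–1878.05, so I_lo=301, I_hi=500, C_lo=1530.71, C_hi=1878.05.
(500−301)/(1878.05−1530.71) × (1593.41−1530.71) + 301 = 199/347.34 × 62.70 + 301 ≈ 336.92 → 337.
SO₂: 792.4 ∈ [718.4, 988.1] ↔ index [151, 200].
151 + (792.4−718.4)·(200−151)/(988.1−718.4) = 151 + 74.0·49/269.7 ≈ 164.44, so AQI = 164.
O₃ 0.07130: bracket 0.07061–0.11139 → index 101–150; slope 49/0.04078, offset 0.00069.
AQI = 101 + 49/0.04078·0.00069 ≈ 101.83 ⇒ 102.
CO: 13.02 lies in 8.40–17.35, so I_lo=51, I_hi=100, C_lo=8.40, C_hi=17.35.
(100−51)/(17.35−8.40) × (13.02−8.40) + 51 = 49/8.95 × 4.62 + 51 ≈ 76.29 → 76.
Sub-indices: NO₂→337, SO₂→164, O₃→102, CO→76. Ranked high→low: 337, 164, 102, 76. Second-highest sub-index = 164.

164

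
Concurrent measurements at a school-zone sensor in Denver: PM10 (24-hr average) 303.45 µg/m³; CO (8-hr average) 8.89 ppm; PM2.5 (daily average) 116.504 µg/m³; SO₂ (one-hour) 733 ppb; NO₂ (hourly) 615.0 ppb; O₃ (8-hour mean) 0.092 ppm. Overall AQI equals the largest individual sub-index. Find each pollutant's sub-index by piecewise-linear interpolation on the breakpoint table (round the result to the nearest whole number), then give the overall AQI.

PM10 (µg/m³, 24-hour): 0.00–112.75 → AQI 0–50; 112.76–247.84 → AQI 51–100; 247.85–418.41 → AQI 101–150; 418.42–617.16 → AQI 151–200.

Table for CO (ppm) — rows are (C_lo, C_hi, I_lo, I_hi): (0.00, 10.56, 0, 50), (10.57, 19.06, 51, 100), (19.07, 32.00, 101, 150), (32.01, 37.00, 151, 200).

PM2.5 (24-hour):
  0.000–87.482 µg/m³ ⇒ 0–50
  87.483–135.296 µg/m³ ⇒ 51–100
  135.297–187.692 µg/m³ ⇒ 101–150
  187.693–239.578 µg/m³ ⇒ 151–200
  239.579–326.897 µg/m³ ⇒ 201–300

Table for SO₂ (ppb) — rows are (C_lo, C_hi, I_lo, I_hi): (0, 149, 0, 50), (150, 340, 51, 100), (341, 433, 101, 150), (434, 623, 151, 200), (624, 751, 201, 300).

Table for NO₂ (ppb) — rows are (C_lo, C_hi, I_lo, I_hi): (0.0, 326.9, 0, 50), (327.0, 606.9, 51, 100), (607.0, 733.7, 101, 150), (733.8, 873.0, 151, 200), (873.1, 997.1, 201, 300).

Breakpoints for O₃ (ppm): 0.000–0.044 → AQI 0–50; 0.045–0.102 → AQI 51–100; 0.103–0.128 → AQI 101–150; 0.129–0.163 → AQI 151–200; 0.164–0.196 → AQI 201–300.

286

PM10: 303.45 ∈ [247.85, 418.41] ↔ index [101, 150].
101 + (303.45−247.85)·(150−101)/(418.41−247.85) = 101 + 55.60·49/170.56 ≈ 116.97, so AQI = 117.
CO: 8.89 lies in 0.00–10.56, so I_lo=0, I_hi=50, C_lo=0.00, C_hi=10.56.
(50−0)/(10.56−0.00) × (8.89−0.00) + 0 = 50/10.56 × 8.89 + 0 ≈ 42.09 → 42.
PM2.5: 116.504 ∈ [87.483, 135.296] ↔ index [51, 100].
51 + (116.504−87.483)·(100−51)/(135.296−87.483) = 51 + 29.021·49/47.813 ≈ 80.74, so AQI = 81.
SO₂: 733 lies in 624–751, so I_lo=201, I_hi=300, C_lo=624, C_hi=751.
(300−201)/(751−624) × (733−624) + 201 = 99/127 × 109 + 201 ≈ 285.97 → 286.
NO₂: 615.0 lies in 607.0–733.7, so I_lo=101, I_hi=150, C_lo=607.0, C_hi=733.7.
(150−101)/(733.7−607.0) × (615.0−607.0) + 101 = 49/126.7 × 8.0 + 101 ≈ 104.09 → 104.
O₃: 0.092 ∈ [0.045, 0.102] ↔ index [51, 100].
51 + (0.092−0.045)·(100−51)/(0.102−0.045) = 51 + 0.047·49/0.057 ≈ 91.40, so AQI = 91.
Sub-indices: PM10→117, CO→42, PM2.5→81, SO₂→286, NO₂→104, O₃→91. Overall AQI = max = 286; dominant pollutant is SO₂.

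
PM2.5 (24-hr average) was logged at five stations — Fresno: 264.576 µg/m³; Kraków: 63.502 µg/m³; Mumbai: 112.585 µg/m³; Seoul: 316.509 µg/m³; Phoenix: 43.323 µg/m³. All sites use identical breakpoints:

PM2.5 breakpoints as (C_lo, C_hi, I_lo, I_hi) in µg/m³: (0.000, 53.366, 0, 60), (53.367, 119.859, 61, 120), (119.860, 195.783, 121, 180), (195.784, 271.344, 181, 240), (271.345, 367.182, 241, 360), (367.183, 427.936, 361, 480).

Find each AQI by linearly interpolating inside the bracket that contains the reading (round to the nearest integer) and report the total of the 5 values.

765

Fresno: 264.576 lies in 195.784–271.344, so I_lo=181, I_hi=240, C_lo=195.784, C_hi=271.344.
(240−181)/(271.344−195.784) × (264.576−195.784) + 181 = 59/75.560 × 68.792 + 181 ≈ 234.72 → 235.
Kraków 63.502: bracket 53.367–119.859 → index 61–120; slope 59/66.492, offset 10.135.
AQI = 61 + 59/66.492·10.135 ≈ 69.99 ⇒ 70.
Mumbai: row 53.367–119.859 (AQI 61–120). (120−61)·(112.585−53.367)/(119.859−53.367) + 61 = 59·59.218/66.492 + 61 ≈ 113.55 → 114.
Seoul 316.509: bracket 271.345–367.182 → index 241–360; slope 119/95.837, offset 45.164.
AQI = 241 + 119/95.837·45.164 ≈ 297.08 ⇒ 297.
Phoenix: row 0.000–53.366 (AQI 0–60). (60−0)·(43.323−0.000)/(53.366−0.000) + 0 = 60·43.323/53.366 + 0 ≈ 48.71 → 49.
AQIs: Fresno=235, Kraków=70, Mumbai=114, Seoul=297, Phoenix=49. Sum = 235 + 70 + 114 + 297 + 49 = 765.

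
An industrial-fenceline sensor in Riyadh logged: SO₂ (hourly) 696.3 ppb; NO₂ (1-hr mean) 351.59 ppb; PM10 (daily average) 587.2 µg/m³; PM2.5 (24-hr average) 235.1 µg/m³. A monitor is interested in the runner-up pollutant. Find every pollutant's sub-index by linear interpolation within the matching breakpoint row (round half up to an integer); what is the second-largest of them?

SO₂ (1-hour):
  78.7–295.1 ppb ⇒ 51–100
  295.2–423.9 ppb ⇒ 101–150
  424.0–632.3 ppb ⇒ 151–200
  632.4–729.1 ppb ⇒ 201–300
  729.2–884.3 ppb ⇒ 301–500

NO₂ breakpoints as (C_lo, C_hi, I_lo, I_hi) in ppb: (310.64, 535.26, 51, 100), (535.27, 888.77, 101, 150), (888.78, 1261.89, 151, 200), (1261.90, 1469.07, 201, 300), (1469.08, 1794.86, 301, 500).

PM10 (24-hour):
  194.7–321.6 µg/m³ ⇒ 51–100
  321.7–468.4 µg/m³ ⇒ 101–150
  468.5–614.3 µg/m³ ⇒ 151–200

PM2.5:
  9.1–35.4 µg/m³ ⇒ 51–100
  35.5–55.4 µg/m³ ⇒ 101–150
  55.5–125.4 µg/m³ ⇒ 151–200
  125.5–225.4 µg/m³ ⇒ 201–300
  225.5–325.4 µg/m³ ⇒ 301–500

266

SO₂: row 632.4–729.1 (AQI 201–300). (300−201)·(696.3−632.4)/(729.1−632.4) + 201 = 99·63.9/96.7 + 201 ≈ 266.42 → 266.
NO₂: 351.59 ∈ [310.64, 535.26] ↔ index [51, 100].
51 + (351.59−310.64)·(100−51)/(535.26−310.64) = 51 + 40.95·49/224.62 ≈ 59.93, so AQI = 60.
PM10: 587.2 ∈ [468.5, 614.3] ↔ index [151, 200].
151 + (587.2−468.5)·(200−151)/(614.3−468.5) = 151 + 118.7·49/145.8 ≈ 190.89, so AQI = 191.
PM2.5: 235.1 lies in 225.5–325.4, so I_lo=301, I_hi=500, C_lo=225.5, C_hi=325.4.
(500−301)/(325.4−225.5) × (235.1−225.5) + 301 = 199/99.9 × 9.6 + 301 ≈ 320.12 → 320.
Sub-indices: SO₂→266, NO₂→60, PM10→191, PM2.5→320. Ranked high→low: 320, 266, 191, 60. Second-highest sub-index = 266.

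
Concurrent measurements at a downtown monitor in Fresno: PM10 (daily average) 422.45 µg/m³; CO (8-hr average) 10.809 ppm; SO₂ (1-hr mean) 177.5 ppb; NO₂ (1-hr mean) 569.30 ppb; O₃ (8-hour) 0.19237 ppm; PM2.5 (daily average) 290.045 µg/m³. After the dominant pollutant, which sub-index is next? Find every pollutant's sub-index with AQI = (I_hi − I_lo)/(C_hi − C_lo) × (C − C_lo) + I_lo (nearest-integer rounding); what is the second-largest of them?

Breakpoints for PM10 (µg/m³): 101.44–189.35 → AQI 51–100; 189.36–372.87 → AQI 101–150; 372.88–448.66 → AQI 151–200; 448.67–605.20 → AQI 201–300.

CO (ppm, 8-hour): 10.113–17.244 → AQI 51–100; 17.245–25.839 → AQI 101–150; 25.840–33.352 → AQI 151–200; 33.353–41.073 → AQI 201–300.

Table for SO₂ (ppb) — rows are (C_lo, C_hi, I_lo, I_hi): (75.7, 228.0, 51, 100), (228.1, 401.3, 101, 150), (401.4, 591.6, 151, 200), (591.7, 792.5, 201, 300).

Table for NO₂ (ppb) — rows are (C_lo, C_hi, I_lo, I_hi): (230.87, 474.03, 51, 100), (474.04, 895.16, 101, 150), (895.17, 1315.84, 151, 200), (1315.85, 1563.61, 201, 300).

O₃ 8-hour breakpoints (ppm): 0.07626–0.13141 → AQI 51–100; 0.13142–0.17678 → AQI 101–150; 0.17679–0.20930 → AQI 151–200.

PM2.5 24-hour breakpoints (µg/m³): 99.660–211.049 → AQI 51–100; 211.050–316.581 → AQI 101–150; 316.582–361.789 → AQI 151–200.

174

PM10: row 372.88–448.66 (AQI 151–200). (200−151)·(422.45−372.88)/(448.66−372.88) + 151 = 49·49.57/75.78 + 151 ≈ 183.05 → 183.
CO: 10.809 lies in 10.113–17.244, so I_lo=51, I_hi=100, C_lo=10.113, C_hi=17.244.
(100−51)/(17.244−10.113) × (10.809−10.113) + 51 = 49/7.131 × 0.696 + 51 ≈ 55.78 → 56.
SO₂ 177.5: bracket 75.7–228.0 → index 51–100; slope 49/152.3, offset 101.8.
AQI = 51 + 49/152.3·101.8 ≈ 83.75 ⇒ 84.
NO₂ 569.30: bracket 474.04–895.16 → index 101–150; slope 49/421.12, offset 95.26.
AQI = 101 + 49/421.12·95.26 ≈ 112.08 ⇒ 112.
O₃: 0.19237 lies in 0.17679–0.20930, so I_lo=151, I_hi=200, C_lo=0.17679, C_hi=0.20930.
(200−151)/(0.20930−0.17679) × (0.19237−0.17679) + 151 = 49/0.03251 × 0.01558 + 151 ≈ 174.48 → 174.
PM2.5: 290.045 ∈ [211.050, 316.581] ↔ index [101, 150].
101 + (290.045−211.050)·(150−101)/(316.581−211.050) = 101 + 78.995·49/105.531 ≈ 137.68, so AQI = 138.
Sub-indices: PM10→183, CO→56, SO₂→84, NO₂→112, O₃→174, PM2.5→138. Ranked high→low: 183, 174, 138, 112, 84, 56. Second-highest sub-index = 174.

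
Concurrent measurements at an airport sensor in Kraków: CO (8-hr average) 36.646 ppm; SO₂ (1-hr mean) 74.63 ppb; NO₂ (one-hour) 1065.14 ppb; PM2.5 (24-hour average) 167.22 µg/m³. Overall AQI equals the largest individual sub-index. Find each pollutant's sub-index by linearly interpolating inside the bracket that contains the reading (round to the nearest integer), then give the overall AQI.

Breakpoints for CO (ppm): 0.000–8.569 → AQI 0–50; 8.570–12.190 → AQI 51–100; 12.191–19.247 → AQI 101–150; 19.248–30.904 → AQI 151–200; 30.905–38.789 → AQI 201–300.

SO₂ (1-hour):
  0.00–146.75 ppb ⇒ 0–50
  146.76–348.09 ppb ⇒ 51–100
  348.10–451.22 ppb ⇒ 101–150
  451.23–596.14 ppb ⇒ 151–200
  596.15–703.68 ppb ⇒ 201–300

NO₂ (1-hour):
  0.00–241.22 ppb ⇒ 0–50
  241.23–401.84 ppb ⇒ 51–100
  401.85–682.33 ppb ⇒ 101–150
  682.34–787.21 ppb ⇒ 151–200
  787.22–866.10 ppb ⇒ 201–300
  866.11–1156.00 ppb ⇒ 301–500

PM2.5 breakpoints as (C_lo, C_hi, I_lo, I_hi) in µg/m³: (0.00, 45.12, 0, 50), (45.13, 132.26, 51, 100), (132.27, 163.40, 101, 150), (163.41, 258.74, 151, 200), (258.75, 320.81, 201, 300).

438

CO: 36.646 ∈ [30.905, 38.789] ↔ index [201, 300].
201 + (36.646−30.905)·(300−201)/(38.789−30.905) = 201 + 5.741·99/7.884 ≈ 273.09, so AQI = 273.
SO₂: 74.63 lies in 0.00–146.75, so I_lo=0, I_hi=50, C_lo=0.00, C_hi=146.75.
(50−0)/(146.75−0.00) × (74.63−0.00) + 0 = 50/146.75 × 74.63 + 0 ≈ 25.43 → 25.
NO₂: row 866.11–1156.00 (AQI 301–500). (500−301)·(1065.14−866.11)/(1156.00−866.11) + 301 = 199·199.03/289.89 + 301 ≈ 437.63 → 438.
PM2.5 167.22: bracket 163.41–258.74 → index 151–200; slope 49/95.33, offset 3.81.
AQI = 151 + 49/95.33·3.81 ≈ 152.96 ⇒ 153.
Sub-indices: CO→273, SO₂→25, NO₂→438, PM2.5→153. Overall AQI = max = 438; dominant pollutant is NO₂.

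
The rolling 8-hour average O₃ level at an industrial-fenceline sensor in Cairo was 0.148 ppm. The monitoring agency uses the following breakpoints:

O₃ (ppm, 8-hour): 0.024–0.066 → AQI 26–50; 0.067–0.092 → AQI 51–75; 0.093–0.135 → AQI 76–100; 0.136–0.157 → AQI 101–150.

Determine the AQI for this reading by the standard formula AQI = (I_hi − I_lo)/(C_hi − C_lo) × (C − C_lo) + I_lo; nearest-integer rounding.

O₃: row 0.136–0.157 (AQI 101–150). (150−101)·(0.148−0.136)/(0.157−0.136) + 101 = 49·0.012/0.021 + 101 ≈ 129.00 → 129.

129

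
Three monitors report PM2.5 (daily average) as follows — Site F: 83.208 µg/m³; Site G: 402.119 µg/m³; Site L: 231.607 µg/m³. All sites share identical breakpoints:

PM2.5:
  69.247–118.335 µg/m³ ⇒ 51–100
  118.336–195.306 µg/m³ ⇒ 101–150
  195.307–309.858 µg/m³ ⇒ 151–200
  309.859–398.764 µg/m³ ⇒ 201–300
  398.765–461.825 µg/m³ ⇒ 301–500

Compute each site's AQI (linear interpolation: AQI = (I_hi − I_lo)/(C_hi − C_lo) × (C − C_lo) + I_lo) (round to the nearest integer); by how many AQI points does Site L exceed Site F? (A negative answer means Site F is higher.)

102

Site F 83.208: bracket 69.247–118.335 → index 51–100; slope 49/49.088, offset 13.961.
AQI = 51 + 49/49.088·13.961 ≈ 64.94 ⇒ 65.
Site G 402.119: bracket 398.765–461.825 → index 301–500; slope 199/63.060, offset 3.354.
AQI = 301 + 199/63.060·3.354 ≈ 311.58 ⇒ 312.
Site L: row 195.307–309.858 (AQI 151–200). (200−151)·(231.607−195.307)/(309.858−195.307) + 151 = 49·36.300/114.551 + 151 ≈ 166.53 → 167.
AQIs: Site F=65, Site G=312, Site L=167. Site L (167) − Site F (65) = 102.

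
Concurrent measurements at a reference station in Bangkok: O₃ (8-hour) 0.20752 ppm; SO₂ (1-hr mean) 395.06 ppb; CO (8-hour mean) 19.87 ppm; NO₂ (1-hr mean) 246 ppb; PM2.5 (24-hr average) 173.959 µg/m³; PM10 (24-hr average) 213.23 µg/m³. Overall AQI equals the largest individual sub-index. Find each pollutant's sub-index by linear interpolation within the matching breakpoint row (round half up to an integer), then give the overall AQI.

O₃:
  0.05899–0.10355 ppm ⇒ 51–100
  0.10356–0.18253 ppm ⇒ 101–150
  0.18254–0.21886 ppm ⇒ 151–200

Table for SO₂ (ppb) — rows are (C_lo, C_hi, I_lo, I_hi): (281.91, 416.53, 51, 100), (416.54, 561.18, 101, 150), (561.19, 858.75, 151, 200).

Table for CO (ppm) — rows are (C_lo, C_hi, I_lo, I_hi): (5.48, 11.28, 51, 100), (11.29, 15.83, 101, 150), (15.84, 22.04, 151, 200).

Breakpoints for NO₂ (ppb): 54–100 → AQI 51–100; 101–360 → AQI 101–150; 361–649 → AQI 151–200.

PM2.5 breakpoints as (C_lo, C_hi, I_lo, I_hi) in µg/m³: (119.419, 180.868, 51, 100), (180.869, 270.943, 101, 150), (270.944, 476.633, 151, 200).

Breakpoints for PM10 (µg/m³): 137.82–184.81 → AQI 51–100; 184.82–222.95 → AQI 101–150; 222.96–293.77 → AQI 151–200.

185

O₃: row 0.18254–0.21886 (AQI 151–200). (200−151)·(0.20752−0.18254)/(0.21886−0.18254) + 151 = 49·0.02498/0.03632 + 151 ≈ 184.70 → 185.
SO₂: 395.06 lies in 281.91–416.53, so I_lo=51, I_hi=100, C_lo=281.91, C_hi=416.53.
(100−51)/(416.53−281.91) × (395.06−281.91) + 51 = 49/134.62 × 113.15 + 51 ≈ 92.19 → 92.
CO: row 15.84–22.04 (AQI 151–200). (200−151)·(19.87−15.84)/(22.04−15.84) + 151 = 49·4.03/6.20 + 151 ≈ 182.85 → 183.
NO₂ 246: bracket 101–360 → index 101–150; slope 49/259, offset 145.
AQI = 101 + 49/259·145 ≈ 128.43 ⇒ 128.
PM2.5: row 119.419–180.868 (AQI 51–100). (100−51)·(173.959−119.419)/(180.868−119.419) + 51 = 49·54.540/61.449 + 51 ≈ 94.49 → 94.
PM10 213.23: bracket 184.82–222.95 → index 101–150; slope 49/38.13, offset 28.41.
AQI = 101 + 49/38.13·28.41 ≈ 137.51 ⇒ 138.
Sub-indices: O₃→185, SO₂→92, CO→183, NO₂→128, PM2.5→94, PM10→138. Overall AQI = max = 185; dominant pollutant is O₃.
AQI 185: Unhealthy.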